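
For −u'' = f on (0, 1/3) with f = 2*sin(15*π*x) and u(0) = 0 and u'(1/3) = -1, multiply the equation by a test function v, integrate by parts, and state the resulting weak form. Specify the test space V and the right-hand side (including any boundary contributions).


V = {v ∈ H^1(0, 1/3) : v(0) = 0} (test functions vanish at x = 0 where u is specified); weak form: ∫_0^1/3 u'v' dx = ∫_0^1/3 (2*sin(15*π*x)) v dx − v(1/3) for all v ∈ V.

Multiply both sides by a test function v and integrate from 0 to 1/3:
  ∫_0^1/3 −u''(x) v(x) dx = ∫_0^1/3 f(x) v(x) dx.
Integrate the LHS by parts once:
  ∫_0^1/3 −u'' v dx = −[u'(x) v(x)]_0^1/3 + ∫_0^1/3 u'(x) v'(x) dx.
Thus ∫_0^1/3 u'(x) v'(x) dx = ∫_0^1/3 f(x) v(x) dx + [u'(x) v(x)]_0^1/3.
Choose V so that boundary terms are either known or forced to vanish.
Mixed BC: u(0) = 0 (Dirichlet) and u'(1/3) = -1 (Neumann). Define V = {v ∈ H^1(0, 1/3) : v(0) = 0}. Then [u' v]_0^1/3 = u'(1/3)·v(1/3) − u'(0)·0 = − v(1/3).
Weak formulation: find u (satisfying any essential BC) such that ∫_0^1/3 u'(x) v'(x) dx = ∫_0^1/3 f v dx − v(1/3) for all v ∈ V (Dirichlet at 0 absorbed into V; Neumann datum at x = 1/3 contributes the boundary term).
Substituting f(x) = 2*sin(15*π*x), the right-hand side is ∫_0^1/3 (2*sin(15*π*x)) v dx − v(1/3).


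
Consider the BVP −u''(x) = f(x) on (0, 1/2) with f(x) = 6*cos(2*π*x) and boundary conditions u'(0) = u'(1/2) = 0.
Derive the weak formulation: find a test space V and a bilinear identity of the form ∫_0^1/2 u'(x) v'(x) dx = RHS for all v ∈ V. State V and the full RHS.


V = H^1(0, 1/2) (no boundary constraint on v; u is determined up to an additive constant); weak form: ∫_0^1/2 u'v' dx = ∫_0^1/2 (6*cos(2*π*x)) v dx for all v ∈ V.

Multiply both sides by a test function v and integrate from 0 to 1/2:
  ∫_0^1/2 −u''(x) v(x) dx = ∫_0^1/2 f(x) v(x) dx.
Integrate the LHS by parts once:
  ∫_0^1/2 −u'' v dx = −[u'(x) v(x)]_0^1/2 + ∫_0^1/2 u'(x) v'(x) dx.
Thus ∫_0^1/2 u'(x) v'(x) dx = ∫_0^1/2 f(x) v(x) dx + [u'(x) v(x)]_0^1/2.
Choose V so that boundary terms are either known or forced to vanish.
u has homogeneous Neumann: u'(0) = u'(1/2) = 0. So [u' v]_0^1/2 = 0·v(1/2) − 0·v(0) = 0 for any v; take V = H^1(0, 1/2).
Weak formulation: find u (satisfying any essential BC) such that ∫_0^1/2 u'(x) v'(x) dx = ∫_0^1/2 f v dx for all v ∈ V (homogeneous Neumann, so boundary terms vanish).
Substituting f(x) = 6*cos(2*π*x), the right-hand side is ∫_0^1/2 (6*cos(2*π*x)) v dx.
Compatibility check (pure Neumann): taking v ≡ 1 ∈ V gives 0 = ∫_0^1/2 f dx + (0) − (0), i.e. ∫_0^1/2 f dx must equal u'(0) − u'(1/2) = 0. Indeed ∫_0^1/2 (6*cos(2*π*x)) dx = 0, so the data are compatible. The solution is then unique only up to an additive constant (fix it e.g. by requiring ∫_0^1/2 u dx = 0).


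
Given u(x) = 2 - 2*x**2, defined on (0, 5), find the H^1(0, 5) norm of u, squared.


||u||_{H^1}^2 = 8560/3

The H^1 norm (squared) on an interval (0, L) is
  ||u||_{H^1}^2 = ∫_0^L u(x)^2 dx + ∫_0^L u'(x)^2 dx.
Compute u'(x) = -4*x.
Then u(x)^2 = 4*x**4 - 8*x**2 + 4 and u'(x)^2 = 16*x**2.
Integrate each monomial from 0 to 5 using ∫_0^5 c·x^n dx = c·5^(n+1)/(n+1):
  ∫_0^5 u(x)^2 dx = ∫_0^5 (4*x^4 - 8*x^2 + 4) dx. Term by term:
    ∫_0^5 4*x^4 dx = 2500;  ∫_0^5 -8*x^2 dx = -1000/3;  ∫_0^5 4 dx = 20.
  Sum: 2500 − 1000/3 + 20 = 6560/3.
  ∫_0^5 u'(x)^2 dx = ∫_0^5 (16*x^2) dx. Term by term:
    ∫_0^5 16*x^2 dx = 2000/3.
Adding: ||u||_{H^1}^2 = 6560/3 + 2000/3 = 8560/3.


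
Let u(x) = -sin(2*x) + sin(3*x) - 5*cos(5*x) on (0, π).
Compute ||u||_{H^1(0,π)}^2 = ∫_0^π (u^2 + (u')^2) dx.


||u||_{H^1(0,π)}^2 = -1040/21 + 665*π/2

u'(x) = 25*sin(5*x) - 2*cos(2*x) + 3*cos(3*x).
Expand u² and (u')² and integrate term by term on (0, π), using: for integers n ≥ 1, ∫_0^π sin²(nx) dx = ∫_0^π cos²(nx) dx = π/2; for n ≠ n', ∫_0^π sin(nx)sin(n'x) dx = ∫_0^π cos(nx)cos(n'x) dx = 0; and by product-to-sum, ∫_0^π sin(nx)cos(n'x) dx = ½∫_0^π [sin((n+n')x) + sin((n−n')x)] dx, which is 0 when n+n' is even and 2n/(n²−n'²) when n+n' is odd (it need not vanish on (0, π)).
  u² squared terms: (-1)²·∫sin(2x)² dx = 1·π/2 = π/2;  (-5)²·∫cos(5x)² dx = 25·π/2 = 25*π/2;  (1)²·∫sin(3x)² dx = 1·π/2 = π/2.
  u² cross terms: 2·(-1)·(-5)·∫sin(2x)·cos(5x) dx = 10·(-4/21) = -40/21;  2·(-1)·(1)·∫sin(2x)·sin(3x) dx = -2·(0) = 0;  2·(-5)·(1)·∫cos(5x)·sin(3x) dx = -10·(0) = 0.
  So ∫_0^π u² dx = π/2 + 25*π/2 + π/2 − 40/21 + 0 + 0 = -40/21 + 27*π/2.
  (u')² squared terms: (-2)²·∫cos(2x)² dx = 4·π/2 = 2*π;  (3)²·∫cos(3x)² dx = 9·π/2 = 9*π/2;  (25)²·∫sin(5x)² dx = 625·π/2 = 625*π/2.
  (u')² cross terms: 2·(-2)·(3)·∫cos(2x)·cos(3x) dx = -12·(0) = 0;  2·(-2)·(25)·∫cos(2x)·sin(5x) dx = -100·(10/21) = -1000/21;  2·(3)·(25)·∫cos(3x)·sin(5x) dx = 150·(0) = 0.
  So ∫_0^π (u')² dx = 2*π + 9*π/2 + 625*π/2 + 0 − 1000/21 + 0 = -1000/21 + 319*π.
||u||_{H^1}^2 = (-40/21 + 27*π/2) + (-1000/21 + 319*π) = -1040/21 + 665*π/2.


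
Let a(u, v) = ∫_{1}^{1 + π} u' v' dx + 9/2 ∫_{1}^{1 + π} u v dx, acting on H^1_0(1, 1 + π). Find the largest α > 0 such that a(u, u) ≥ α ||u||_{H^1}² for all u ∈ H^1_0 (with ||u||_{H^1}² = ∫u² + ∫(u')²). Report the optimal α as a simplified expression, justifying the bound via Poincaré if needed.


α = 1

Coercivity of a(·,·) on H^1_0(1, 1 + π) means a(u, u) ≥ α ||u||_{H^1}² for every u ∈ H^1_0.
The interval has length L = π, and Poincaré/coercivity depend only on L. Here a(u, u) = ∫(u')² + (9/2)·∫u².
Here c = 9/2 ≥ 1, so a(u,u) = ∫(u')² + c∫u² ≥ ∫(u')² + ∫u² = ||u||_{H^1}², i.e. α = 1 works. No larger α is possible: a(u,u) ≥ α||u||_{H^1}² means (1−α)∫(u')² ≥ (α−c)∫u², and for the modes u_n = sin(nπ(x−x₀)/L) (x₀ the left endpoint) one has ∫u_n²/∫(u_n')² = (L/(nπ))² → 0, so a(u_n,u_n)/||u_n||_{H^1}² → 1. Hence the optimal constant is α = 1.
Therefore α = 1.


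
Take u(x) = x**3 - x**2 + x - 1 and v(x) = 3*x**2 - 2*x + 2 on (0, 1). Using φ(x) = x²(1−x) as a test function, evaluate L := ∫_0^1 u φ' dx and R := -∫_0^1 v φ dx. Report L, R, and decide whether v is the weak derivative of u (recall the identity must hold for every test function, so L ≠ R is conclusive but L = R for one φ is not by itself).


LHS = -1/12, RHS = -1/6. No, v is not the weak derivative of u.

u(x) = x**3 - x**2 + x - 1, classical derivative u'(x) = 3*x**2 - 2*x + 1.
φ(x) = x²(1−x), so φ'(x) = x*(2 - 3*x).
Note φ(0) = φ(1) = 0, so the boundary term u·φ vanishes.
LHS = ∫_0^1 u(x) φ'(x) dx = ∫_0^1 (-3*x^5 + 5*x^4 - 5*x^3 + 5*x^2 - 2*x) dx. Term by term:
  ∫_0^1 -3*x^5 dx = -1/2;  ∫_0^1 5*x^4 dx = 1;  ∫_0^1 -5*x^3 dx = -5/4;
  ∫_0^1 5*x^2 dx = 5/3;  ∫_0^1 -2*x dx = -1.
Sum: -1/2 + 1 − 5/4 + 5/3 − 1 = -1/12.
So LHS = -1/12.
∫_0^1 v(x) φ(x) dx = ∫_0^1 (-3*x^5 + 5*x^4 - 4*x^3 + 2*x^2) dx. Term by term:
  ∫_0^1 -3*x^5 dx = -1/2;  ∫_0^1 5*x^4 dx = 1;  ∫_0^1 -4*x^3 dx = -1;
  ∫_0^1 2*x^2 dx = 2/3.
Sum: -1/2 + 1 − 1 + 2/3 = 1/6.
So RHS = -∫_0^1 v(x) φ(x) dx = -1/6.
LHS − RHS = 1/12 ≠ 0, so the identity fails.
(For a valid weak derivative the identity must hold for EVERY test function, in particular this one. The failure shows v is NOT the weak derivative of u.)
Correct weak derivative would be u'(x) = 3*x**2 - 2*x + 1.


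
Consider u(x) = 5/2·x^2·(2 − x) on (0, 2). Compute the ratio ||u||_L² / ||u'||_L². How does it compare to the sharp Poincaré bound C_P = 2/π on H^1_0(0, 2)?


||u||_L² / ||u'||_L² = sqrt(14)/7 < C_P = 2/π.

u(x) = 5/2·x^2·(2 − x), so u'(x) = 5*x*(4 - 3*x)/2.
u(x) = 5/2·x^2·(2 − x) vanishes at x = 0 and x = 2, so u ∈ H^1_0(0, 2). Differentiate via the product rule and integrate the resulting polynomials term by term.
  ∫_0^2 u² dx = ∫_0^2 (25*x^6/4 - 25*x^5 + 25*x^4) dx. Term by term:
    ∫_0^2 25*x^6/4 dx = 800/7;  ∫_0^2 -25*x^5 dx = -800/3;  ∫_0^2 25*x^4 dx = 160.
  Sum: 800/7 − 800/3 + 160 = 160/21.
  ∫_0^2 (u')² dx = ∫_0^2 (225*x^4/4 - 150*x^3 + 100*x^2) dx. Term by term:
    ∫_0^2 225*x^4/4 dx = 360;  ∫_0^2 -150*x^3 dx = -600;  ∫_0^2 100*x^2 dx = 800/3.
  Sum: 360 − 600 + 800/3 = 80/3.
∫_0^2 u² dx = 160/21, so ||u||_L² = 4*sqrt(210)/21.
∫_0^2 (u')² dx = 80/3, so ||u'||_L² = 4*sqrt(15)/3.
Ratio ||u||_L² / ||u'||_L² = sqrt(14)/7.
Sharp Poincaré constant on H^1_0(0, 2) is C_P = L/π = 2/π, achieved by sin(π/2·x).
A polynomial bump cannot attain the sharp Poincaré constant (only the first sine eigenfunction does), so the ratio is strictly less than C_P, consistent with ||u||_L² ≤ C_P ||u'||_L².


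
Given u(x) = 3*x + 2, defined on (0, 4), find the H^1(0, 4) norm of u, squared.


||u||_{H^1}^2 = 340

The H^1 norm (squared) on an interval (0, L) is
  ||u||_{H^1}^2 = ∫_0^L u(x)^2 dx + ∫_0^L u'(x)^2 dx.
Compute u'(x) = 3.
Then u(x)^2 = 9*x**2 + 12*x + 4 and u'(x)^2 = 9.
Integrate each monomial from 0 to 4 using ∫_0^4 c·x^n dx = c·4^(n+1)/(n+1):
  ∫_0^4 u(x)^2 dx = ∫_0^4 (9*x^2 + 12*x + 4) dx. Term by term:
    ∫_0^4 9*x^2 dx = 192;  ∫_0^4 12*x dx = 96;  ∫_0^4 4 dx = 16.
  Sum: 192 + 96 + 16 = 304.
  ∫_0^4 u'(x)^2 dx = ∫_0^4 (9) dx. Term by term:
    ∫_0^4 9 dx = 36.
Adding: ||u||_{H^1}^2 = 304 + 36 = 340.


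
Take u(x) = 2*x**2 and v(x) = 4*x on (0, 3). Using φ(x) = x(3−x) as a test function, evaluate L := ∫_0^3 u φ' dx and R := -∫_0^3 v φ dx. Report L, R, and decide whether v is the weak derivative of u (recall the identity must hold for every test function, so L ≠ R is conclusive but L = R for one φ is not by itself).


LHS = -27, RHS = -27. Yes, v = u' weakly.

u(x) = 2*x**2, classical derivative u'(x) = 4*x.
φ(x) = x(3−x), so φ'(x) = 3 - 2*x.
Note φ(0) = φ(3) = 0, so the boundary term u·φ vanishes.
LHS = ∫_0^3 u(x) φ'(x) dx = ∫_0^3 (-4*x^3 + 6*x^2) dx. Term by term:
  ∫_0^3 -4*x^3 dx = -81;  ∫_0^3 6*x^2 dx = 54.
Sum: -81 + 54 = -27.
So LHS = -27.
∫_0^3 v(x) φ(x) dx = ∫_0^3 (-4*x^3 + 12*x^2) dx. Term by term:
  ∫_0^3 -4*x^3 dx = -81;  ∫_0^3 12*x^2 dx = 108.
Sum: -81 + 108 = 27.
So RHS = -∫_0^3 v(x) φ(x) dx = -27.
LHS = RHS, so the identity holds for this test φ.
Moreover u is smooth here and v(x) = u'(x) = 4*x pointwise, so the identity holds for every test function. Hence v is the weak derivative of u.


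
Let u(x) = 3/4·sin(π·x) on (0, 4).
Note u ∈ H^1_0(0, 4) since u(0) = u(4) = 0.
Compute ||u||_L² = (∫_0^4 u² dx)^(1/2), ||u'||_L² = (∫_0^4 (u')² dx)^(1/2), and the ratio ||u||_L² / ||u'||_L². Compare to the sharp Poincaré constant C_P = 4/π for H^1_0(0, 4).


||u||_L² / ||u'||_L² = 1/π < C_P = 4/π.

u(x) = 3/4·sin(π·x), so u'(x) = 3*π*cos(π*x)/4.
Writing u(x) = A·sin(kπx/L) with A = 3/4 and k = 4, use ∫_0^L sin²(kπx/L) dx = L/2 and ∫_0^L cos²(kπx/L) dx = L/2.
u² = 9/16·sin²(π·x) and (u')² = 9*π^2/16·cos²(π·x), and each of sin², cos² integrates to L/2 = 2 over (0, 4).
∫_0^4 u² dx = 9/8, so ||u||_L² = 3*sqrt(2)/4.
∫_0^4 (u')² dx = 9*π^2/8, so ||u'||_L² = 3*sqrt(2)*π/4.
Ratio ||u||_L² / ||u'||_L² = 1/π.
Sharp Poincaré constant on H^1_0(0, 4) is C_P = L/π = 4/π, achieved by sin(π/4·x).
This is the k = 4 harmonic; the ratio L/(kπ) is strictly less than C_P = L/π, consistent with the sharp inequality ||u||_L² ≤ C_P ||u'||_L².


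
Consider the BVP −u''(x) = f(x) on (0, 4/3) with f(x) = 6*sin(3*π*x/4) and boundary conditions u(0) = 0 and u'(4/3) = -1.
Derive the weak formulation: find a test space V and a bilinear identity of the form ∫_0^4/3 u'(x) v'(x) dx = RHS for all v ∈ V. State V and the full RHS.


V = {v ∈ H^1(0, 4/3) : v(0) = 0} (test functions vanish at x = 0 where u is specified); weak form: ∫_0^4/3 u'v' dx = ∫_0^4/3 (6*sin(3*π*x/4)) v dx − v(4/3) for all v ∈ V.

Multiply both sides by a test function v and integrate from 0 to 4/3:
  ∫_0^4/3 −u''(x) v(x) dx = ∫_0^4/3 f(x) v(x) dx.
Integrate the LHS by parts once:
  ∫_0^4/3 −u'' v dx = −[u'(x) v(x)]_0^4/3 + ∫_0^4/3 u'(x) v'(x) dx.
Thus ∫_0^4/3 u'(x) v'(x) dx = ∫_0^4/3 f(x) v(x) dx + [u'(x) v(x)]_0^4/3.
Choose V so that boundary terms are either known or forced to vanish.
Mixed BC: u(0) = 0 (Dirichlet) and u'(4/3) = -1 (Neumann). Define V = {v ∈ H^1(0, 4/3) : v(0) = 0}. Then [u' v]_0^4/3 = u'(4/3)·v(4/3) − u'(0)·0 = − v(4/3).
Weak formulation: find u (satisfying any essential BC) such that ∫_0^4/3 u'(x) v'(x) dx = ∫_0^4/3 f v dx − v(4/3) for all v ∈ V (Dirichlet at 0 absorbed into V; Neumann datum at x = 4/3 contributes the boundary term).
Substituting f(x) = 6*sin(3*π*x/4), the right-hand side is ∫_0^4/3 (6*sin(3*π*x/4)) v dx − v(4/3).


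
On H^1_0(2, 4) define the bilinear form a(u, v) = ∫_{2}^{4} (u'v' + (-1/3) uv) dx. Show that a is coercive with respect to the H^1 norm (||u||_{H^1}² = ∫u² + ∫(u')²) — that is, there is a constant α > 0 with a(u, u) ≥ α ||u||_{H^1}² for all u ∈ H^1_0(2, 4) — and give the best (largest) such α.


α = (-4/3 + π^2)/(4 + π^2)

Coercivity of a(·,·) on H^1_0(2, 4) means a(u, u) ≥ α ||u||_{H^1}² for every u ∈ H^1_0.
The interval has length L = 2, and Poincaré/coercivity depend only on L. Here a(u, u) = ∫(u')² + (-1/3)·∫u².
Here c = -1/3 < 0 with |c| < (π/L)² = π^2/4, so coercivity still holds. The condition a(u,u) ≥ α||u||_{H^1}² reads (1−α)∫(u')² ≥ (α−c)∫u². Any admissible α is ≤ 1 (rapidly oscillating u have ∫u²/∫(u')² → 0), and α = 1 would force 0 ≥ (1−c)∫u², impossible since c < 1; so 1−α > 0. By the sharp Poincaré inequality on H^1_0 of an interval of length L, ∫(u')² ≥ (π/L)²∫u² with equality for the first sine mode sin(π(x−x₀)/L) (x₀ the left endpoint), so the inequality holds for all u iff (1−α)(π/L)² ≥ α − c, i.e. α ≤ ((π/L)² + c)/((π/L)² + 1) = (1 + c(L/π)²)/(1 + (L/π)²). (Direct route, valid since c ≤ 0: Poincaré gives c∫u² ≥ c(L/π)²∫(u')², so a(u,u) ≥ (1 + c(L/π)²)∫(u')², while ||u||_{H^1}² ≤ (1 + (L/π)²)∫(u')²; dividing yields the same α.) With (π/L)² = π^2/4 and c = -1/3, the largest admissible constant is α = ((π/L)² + c)/((π/L)² + 1).
Simplifying, α = (-4/3 + π^2)/(4 + π^2).


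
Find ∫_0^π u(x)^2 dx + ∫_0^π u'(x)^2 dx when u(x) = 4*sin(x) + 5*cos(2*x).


||u||_{H^1(0,π)}^2 = -400/3 + 157*π/2

u'(x) = -10*sin(2*x) + 4*cos(x).
Expand u² and (u')² and integrate term by term on (0, π), using: for integers n ≥ 1, ∫_0^π sin²(nx) dx = ∫_0^π cos²(nx) dx = π/2; for n ≠ n', ∫_0^π sin(nx)sin(n'x) dx = ∫_0^π cos(nx)cos(n'x) dx = 0; and by product-to-sum, ∫_0^π sin(nx)cos(n'x) dx = ½∫_0^π [sin((n+n')x) + sin((n−n')x)] dx, which is 0 when n+n' is even and 2n/(n²−n'²) when n+n' is odd (it need not vanish on (0, π)).
  u² squared terms: (4)²·∫sin(x)² dx = 16·π/2 = 8*π;  (5)²·∫cos(2x)² dx = 25·π/2 = 25*π/2.
  u² cross terms: 2·(4)·(5)·∫sin(x)·cos(2x) dx = 40·(-2/3) = -80/3.
  So ∫_0^π u² dx = 8*π + 25*π/2 − 80/3 = -80/3 + 41*π/2.
  (u')² squared terms: (-10)²·∫sin(2x)² dx = 100·π/2 = 50*π;  (4)²·∫cos(x)² dx = 16·π/2 = 8*π.
  (u')² cross terms: 2·(-10)·(4)·∫sin(2x)·cos(x) dx = -80·(4/3) = -320/3.
  So ∫_0^π (u')² dx = 50*π + 8*π − 320/3 = -320/3 + 58*π.
||u||_{H^1}^2 = (-80/3 + 41*π/2) + (-320/3 + 58*π) = -400/3 + 157*π/2.


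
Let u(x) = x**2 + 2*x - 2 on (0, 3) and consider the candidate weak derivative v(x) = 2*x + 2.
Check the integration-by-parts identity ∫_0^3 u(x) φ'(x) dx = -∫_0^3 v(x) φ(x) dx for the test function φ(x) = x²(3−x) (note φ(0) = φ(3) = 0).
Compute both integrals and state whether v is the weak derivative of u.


LHS = -189/5, RHS = -189/5. Yes, v = u' weakly.

u(x) = x**2 + 2*x - 2, classical derivative u'(x) = 2*x + 2.
φ(x) = x²(3−x), so φ'(x) = 3*x*(2 - x).
Note φ(0) = φ(3) = 0, so the boundary term u·φ vanishes.
LHS = ∫_0^3 u(x) φ'(x) dx = ∫_0^3 (-3*x^4 + 18*x^2 - 12*x) dx. Term by term:
  ∫_0^3 -3*x^4 dx = -729/5;  ∫_0^3 18*x^2 dx = 162;  ∫_0^3 -12*x dx = -54.
Sum: -729/5 + 162 − 54 = -189/5.
So LHS = -189/5.
∫_0^3 v(x) φ(x) dx = ∫_0^3 (-2*x^4 + 4*x^3 + 6*x^2) dx. Term by term:
  ∫_0^3 -2*x^4 dx = -486/5;  ∫_0^3 4*x^3 dx = 81;  ∫_0^3 6*x^2 dx = 54.
Sum: -486/5 + 81 + 54 = 189/5.
So RHS = -∫_0^3 v(x) φ(x) dx = -189/5.
LHS = RHS, so the identity holds for this test φ.
Moreover u is smooth here and v(x) = u'(x) = 2*x + 2 pointwise, so the identity holds for every test function. Hence v is the weak derivative of u.


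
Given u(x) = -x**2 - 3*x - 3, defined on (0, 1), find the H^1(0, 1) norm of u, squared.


||u||_{H^1}^2 = 1231/30

The H^1 norm (squared) on an interval (0, L) is
  ||u||_{H^1}^2 = ∫_0^L u(x)^2 dx + ∫_0^L u'(x)^2 dx.
Compute u'(x) = -2*x - 3.
Then u(x)^2 = x**4 + 6*x**3 + 15*x**2 + 18*x + 9 and u'(x)^2 = 4*x**2 + 12*x + 9.
Integrate each monomial from 0 to 1 using ∫_0^1 c·x^n dx = c·1^(n+1)/(n+1):
  ∫_0^1 u(x)^2 dx = ∫_0^1 (x^4 + 6*x^3 + 15*x^2 + 18*x + 9) dx. Term by term:
    ∫_0^1 x^4 dx = 1/5;  ∫_0^1 6*x^3 dx = 3/2;  ∫_0^1 15*x^2 dx = 5;
    ∫_0^1 18*x dx = 9;  ∫_0^1 9 dx = 9.
  Sum: 1/5 + 3/2 + 5 + 9 + 9 = 247/10.
  ∫_0^1 u'(x)^2 dx = ∫_0^1 (4*x^2 + 12*x + 9) dx. Term by term:
    ∫_0^1 4*x^2 dx = 4/3;  ∫_0^1 12*x dx = 6;  ∫_0^1 9 dx = 9.
  Sum: 4/3 + 6 + 9 = 49/3.
Adding: ||u||_{H^1}^2 = 247/10 + 49/3 = 1231/30.


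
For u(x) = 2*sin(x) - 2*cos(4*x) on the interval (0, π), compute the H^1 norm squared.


||u||_{H^1(0,π)}^2 = 272/15 + 38*π

u'(x) = 8*sin(4*x) + 2*cos(x).
Expand u² and (u')² and integrate term by term on (0, π), using: for integers n ≥ 1, ∫_0^π sin²(nx) dx = ∫_0^π cos²(nx) dx = π/2; for n ≠ n', ∫_0^π sin(nx)sin(n'x) dx = ∫_0^π cos(nx)cos(n'x) dx = 0; and by product-to-sum, ∫_0^π sin(nx)cos(n'x) dx = ½∫_0^π [sin((n+n')x) + sin((n−n')x)] dx, which is 0 when n+n' is even and 2n/(n²−n'²) when n+n' is odd (it need not vanish on (0, π)).
  u² squared terms: (-2)²·∫cos(4x)² dx = 4·π/2 = 2*π;  (2)²·∫sin(x)² dx = 4·π/2 = 2*π.
  u² cross terms: 2·(-2)·(2)·∫cos(4x)·sin(x) dx = -8·(-2/15) = 16/15.
  So ∫_0^π u² dx = 2*π + 2*π + 16/15 = 16/15 + 4*π.
  (u')² squared terms: (2)²·∫cos(x)² dx = 4·π/2 = 2*π;  (8)²·∫sin(4x)² dx = 64·π/2 = 32*π.
  (u')² cross terms: 2·(2)·(8)·∫cos(x)·sin(4x) dx = 32·(8/15) = 256/15.
  So ∫_0^π (u')² dx = 2*π + 32*π + 256/15 = 256/15 + 34*π.
||u||_{H^1}^2 = (16/15 + 4*π) + (256/15 + 34*π) = 272/15 + 38*π.


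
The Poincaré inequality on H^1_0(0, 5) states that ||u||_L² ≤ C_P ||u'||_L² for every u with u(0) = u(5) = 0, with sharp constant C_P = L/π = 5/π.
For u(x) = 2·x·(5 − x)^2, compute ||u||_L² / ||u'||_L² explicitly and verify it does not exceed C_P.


||u||_L² / ||u'||_L² = 5*sqrt(14)/14 < C_P = 5/π.

u(x) = 2·x·(5 − x)^2, so u'(x) = 2*(x - 5)*(3*x - 5).
u(x) = 2·x·(5 − x)^2 vanishes at x = 0 and x = 5, so u ∈ H^1_0(0, 5). Differentiate via the product rule and integrate the resulting polynomials term by term.
  ∫_0^5 u² dx = ∫_0^5 (4*x^6 - 80*x^5 + 600*x^4 - 2000*x^3 + 2500*x^2) dx. Term by term:
    ∫_0^5 4*x^6 dx = 312500/7;  ∫_0^5 -80*x^5 dx = -625000/3;  ∫_0^5 600*x^4 dx = 375000;
    ∫_0^5 -2000*x^3 dx = -312500;  ∫_0^5 2500*x^2 dx = 312500/3.
  Sum: 312500/7 − 625000/3 + 375000 − 312500 + 312500/3 = 62500/21.
  ∫_0^5 (u')² dx = ∫_0^5 (36*x^4 - 480*x^3 + 2200*x^2 - 4000*x + 2500) dx. Term by term:
    ∫_0^5 36*x^4 dx = 22500;  ∫_0^5 -480*x^3 dx = -75000;  ∫_0^5 2200*x^2 dx = 275000/3;
    ∫_0^5 -4000*x dx = -50000;  ∫_0^5 2500 dx = 12500.
  Sum: 22500 − 75000 + 275000/3 − 50000 + 12500 = 5000/3.
∫_0^5 u² dx = 62500/21, so ||u||_L² = 250*sqrt(21)/21.
∫_0^5 (u')² dx = 5000/3, so ||u'||_L² = 50*sqrt(6)/3.
Ratio ||u||_L² / ||u'||_L² = 5*sqrt(14)/14.
Sharp Poincaré constant on H^1_0(0, 5) is C_P = L/π = 5/π, achieved by sin(π/5·x).
A polynomial bump cannot attain the sharp Poincaré constant (only the first sine eigenfunction does), so the ratio is strictly less than C_P, consistent with ||u||_L² ≤ C_P ||u'||_L².


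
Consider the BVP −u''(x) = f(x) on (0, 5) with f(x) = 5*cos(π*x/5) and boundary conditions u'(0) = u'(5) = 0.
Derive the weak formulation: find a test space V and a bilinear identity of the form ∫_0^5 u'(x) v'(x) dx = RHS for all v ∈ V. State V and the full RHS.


V = H^1(0, 5) (no boundary constraint on v; u is determined up to an additive constant); weak form: ∫_0^5 u'v' dx = ∫_0^5 (5*cos(π*x/5)) v dx for all v ∈ V.

Multiply both sides by a test function v and integrate from 0 to 5:
  ∫_0^5 −u''(x) v(x) dx = ∫_0^5 f(x) v(x) dx.
Integrate the LHS by parts once:
  ∫_0^5 −u'' v dx = −[u'(x) v(x)]_0^5 + ∫_0^5 u'(x) v'(x) dx.
Thus ∫_0^5 u'(x) v'(x) dx = ∫_0^5 f(x) v(x) dx + [u'(x) v(x)]_0^5.
Choose V so that boundary terms are either known or forced to vanish.
u has homogeneous Neumann: u'(0) = u'(5) = 0. So [u' v]_0^5 = 0·v(5) − 0·v(0) = 0 for any v; take V = H^1(0, 5).
Weak formulation: find u (satisfying any essential BC) such that ∫_0^5 u'(x) v'(x) dx = ∫_0^5 f v dx for all v ∈ V (homogeneous Neumann, so boundary terms vanish).
Substituting f(x) = 5*cos(π*x/5), the right-hand side is ∫_0^5 (5*cos(π*x/5)) v dx.
Compatibility check (pure Neumann): taking v ≡ 1 ∈ V gives 0 = ∫_0^5 f dx + (0) − (0), i.e. ∫_0^5 f dx must equal u'(0) − u'(5) = 0. Indeed ∫_0^5 (5*cos(π*x/5)) dx = 0, so the data are compatible. The solution is then unique only up to an additive constant (fix it e.g. by requiring ∫_0^5 u dx = 0).


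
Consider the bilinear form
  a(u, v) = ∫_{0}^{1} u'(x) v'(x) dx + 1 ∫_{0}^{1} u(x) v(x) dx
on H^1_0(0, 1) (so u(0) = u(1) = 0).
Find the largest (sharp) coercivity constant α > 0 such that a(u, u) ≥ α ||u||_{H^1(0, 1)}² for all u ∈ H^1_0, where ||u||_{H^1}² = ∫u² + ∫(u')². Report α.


α = 1

Coercivity of a(·,·) on H^1_0(0, 1) means a(u, u) ≥ α ||u||_{H^1}² for every u ∈ H^1_0.
The interval has length L = 1, and Poincaré/coercivity depend only on L. Here a(u, u) = ∫(u')² + (1)·∫u².
Here c = 1 ≥ 1, so a(u,u) = ∫(u')² + c∫u² ≥ ∫(u')² + ∫u² = ||u||_{H^1}², i.e. α = 1 works. No larger α is possible: a(u,u) ≥ α||u||_{H^1}² means (1−α)∫(u')² ≥ (α−c)∫u², and for the modes u_n = sin(nπ(x−x₀)/L) (x₀ the left endpoint) one has ∫u_n²/∫(u_n')² = (L/(nπ))² → 0, so a(u_n,u_n)/||u_n||_{H^1}² → 1. Hence the optimal constant is α = 1.
Therefore α = 1.


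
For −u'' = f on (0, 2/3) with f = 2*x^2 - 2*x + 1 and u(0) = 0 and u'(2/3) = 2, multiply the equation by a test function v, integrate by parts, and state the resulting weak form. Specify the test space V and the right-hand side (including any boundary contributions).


V = {v ∈ H^1(0, 2/3) : v(0) = 0} (test functions vanish at x = 0 where u is specified); weak form: ∫_0^2/3 u'v' dx = ∫_0^2/3 (2*x^2 - 2*x + 1) v dx + 2·v(2/3) for all v ∈ V.

Multiply both sides by a test function v and integrate from 0 to 2/3:
  ∫_0^2/3 −u''(x) v(x) dx = ∫_0^2/3 f(x) v(x) dx.
Integrate the LHS by parts once:
  ∫_0^2/3 −u'' v dx = −[u'(x) v(x)]_0^2/3 + ∫_0^2/3 u'(x) v'(x) dx.
Thus ∫_0^2/3 u'(x) v'(x) dx = ∫_0^2/3 f(x) v(x) dx + [u'(x) v(x)]_0^2/3.
Choose V so that boundary terms are either known or forced to vanish.
Mixed BC: u(0) = 0 (Dirichlet) and u'(2/3) = 2 (Neumann). Define V = {v ∈ H^1(0, 2/3) : v(0) = 0}. Then [u' v]_0^2/3 = u'(2/3)·v(2/3) − u'(0)·0 = 2·v(2/3).
Weak formulation: find u (satisfying any essential BC) such that ∫_0^2/3 u'(x) v'(x) dx = ∫_0^2/3 f v dx + 2·v(2/3) for all v ∈ V (Dirichlet at 0 absorbed into V; Neumann datum at x = 2/3 contributes the boundary term).
Substituting f(x) = 2*x^2 - 2*x + 1, the right-hand side is ∫_0^2/3 (2*x^2 - 2*x + 1) v dx + 2·v(2/3).


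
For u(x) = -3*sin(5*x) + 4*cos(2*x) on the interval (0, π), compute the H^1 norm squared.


||u||_{H^1(0,π)}^2 = -400/7 + 157*π

u'(x) = -8*sin(2*x) - 15*cos(5*x).
Expand u² and (u')² and integrate term by term on (0, π), using: for integers n ≥ 1, ∫_0^π sin²(nx) dx = ∫_0^π cos²(nx) dx = π/2; for n ≠ n', ∫_0^π sin(nx)sin(n'x) dx = ∫_0^π cos(nx)cos(n'x) dx = 0; and by product-to-sum, ∫_0^π sin(nx)cos(n'x) dx = ½∫_0^π [sin((n+n')x) + sin((n−n')x)] dx, which is 0 when n+n' is even and 2n/(n²−n'²) when n+n' is odd (it need not vanish on (0, π)).
  u² squared terms: (-3)²·∫sin(5x)² dx = 9·π/2 = 9*π/2;  (4)²·∫cos(2x)² dx = 16·π/2 = 8*π.
  u² cross terms: 2·(-3)·(4)·∫sin(5x)·cos(2x) dx = -24·(10/21) = -80/7.
  So ∫_0^π u² dx = 9*π/2 + 8*π − 80/7 = -80/7 + 25*π/2.
  (u')² squared terms: (-15)²·∫cos(5x)² dx = 225·π/2 = 225*π/2;  (-8)²·∫sin(2x)² dx = 64·π/2 = 32*π.
  (u')² cross terms: 2·(-15)·(-8)·∫cos(5x)·sin(2x) dx = 240·(-4/21) = -320/7.
  So ∫_0^π (u')² dx = 225*π/2 + 32*π − 320/7 = -320/7 + 289*π/2.
||u||_{H^1}^2 = (-80/7 + 25*π/2) + (-320/7 + 289*π/2) = -400/7 + 157*π.


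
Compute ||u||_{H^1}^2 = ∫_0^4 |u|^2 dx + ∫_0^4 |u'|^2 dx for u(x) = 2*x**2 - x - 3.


||u||_{H^1}^2 = 10408/15

The H^1 norm (squared) on an interval (0, L) is
  ||u||_{H^1}^2 = ∫_0^L u(x)^2 dx + ∫_0^L u'(x)^2 dx.
Compute u'(x) = 4*x - 1.
Then u(x)^2 = 4*x**4 - 4*x**3 - 11*x**2 + 6*x + 9 and u'(x)^2 = 16*x**2 - 8*x + 1.
Integrate each monomial from 0 to 4 using ∫_0^4 c·x^n dx = c·4^(n+1)/(n+1):
  ∫_0^4 u(x)^2 dx = ∫_0^4 (4*x^4 - 4*x^3 - 11*x^2 + 6*x + 9) dx. Term by term:
    ∫_0^4 4*x^4 dx = 4096/5;  ∫_0^4 -4*x^3 dx = -256;  ∫_0^4 -11*x^2 dx = -704/3;
    ∫_0^4 6*x dx = 48;  ∫_0^4 9 dx = 36.
  Sum: 4096/5 − 256 − 704/3 + 48 + 36 = 6188/15.
  ∫_0^4 u'(x)^2 dx = ∫_0^4 (16*x^2 - 8*x + 1) dx. Term by term:
    ∫_0^4 16*x^2 dx = 1024/3;  ∫_0^4 -8*x dx = -64;  ∫_0^4 1 dx = 4.
  Sum: 1024/3 − 64 + 4 = 844/3.
Adding: ||u||_{H^1}^2 = 6188/15 + 844/3 = 10408/15.


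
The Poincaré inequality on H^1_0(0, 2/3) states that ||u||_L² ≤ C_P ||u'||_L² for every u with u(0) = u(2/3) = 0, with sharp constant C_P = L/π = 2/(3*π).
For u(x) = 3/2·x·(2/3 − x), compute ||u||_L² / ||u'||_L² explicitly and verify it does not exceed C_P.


||u||_L² / ||u'||_L² = sqrt(10)/15 < C_P = 2/(3*π).

u(x) = 3/2·x·(2/3 − x), so u'(x) = 1 - 3*x.
u(x) = 3/2·x·(2/3 − x) vanishes at x = 0 and x = 2/3, so u ∈ H^1_0(0, 2/3). Differentiate via the product rule and integrate the resulting polynomials term by term.
  ∫_0^2/3 u² dx = ∫_0^2/3 (9*x^4/4 - 3*x^3 + x^2) dx. Term by term:
    ∫_0^2/3 9*x^4/4 dx = 8/135;  ∫_0^2/3 -3*x^3 dx = -4/27;  ∫_0^2/3 x^2 dx = 8/81.
  Sum: 8/135 − 4/27 + 8/81 = 4/405.
  ∫_0^2/3 (u')² dx = ∫_0^2/3 (9*x^2 - 6*x + 1) dx. Term by term:
    ∫_0^2/3 9*x^2 dx = 8/9;  ∫_0^2/3 -6*x dx = -4/3;  ∫_0^2/3 1 dx = 2/3.
  Sum: 8/9 − 4/3 + 2/3 = 2/9.
∫_0^2/3 u² dx = 4/405, so ||u||_L² = 2*sqrt(5)/45.
∫_0^2/3 (u')² dx = 2/9, so ||u'||_L² = sqrt(2)/3.
Ratio ||u||_L² / ||u'||_L² = sqrt(10)/15.
Sharp Poincaré constant on H^1_0(0, 2/3) is C_P = L/π = 2/(3*π), achieved by sin(3*π/2·x).
A polynomial bump cannot attain the sharp Poincaré constant (only the first sine eigenfunction does), so the ratio is strictly less than C_P, consistent with ||u||_L² ≤ C_P ||u'||_L².


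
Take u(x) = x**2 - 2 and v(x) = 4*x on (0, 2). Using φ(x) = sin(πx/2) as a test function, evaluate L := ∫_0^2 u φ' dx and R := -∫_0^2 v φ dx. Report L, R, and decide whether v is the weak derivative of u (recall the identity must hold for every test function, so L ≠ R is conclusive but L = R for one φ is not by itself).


LHS = -8/π, RHS = -16/π. No, v is not the weak derivative of u.

u(x) = x**2 - 2, classical derivative u'(x) = 2*x.
φ(x) = sin(πx/2), so φ'(x) = π*cos(π*x/2)/2.
Note φ(0) = φ(2) = 0, so the boundary term u·φ vanishes.
LHS = ∫_0^2 u(x) φ'(x) dx = ∫_0^2 (π*x^2*cos(π*x/2)/2 - π*cos(π*x/2)) dx. Term by term:
  ∫_0^2 -π*cos(π*x/2) dx = 0;  ∫_0^2 π*x^2*cos(π*x/2)/2 dx = -8/π.
Sum: 0 − 8/π = -8/π.
So LHS = -8/π.
∫_0^2 v(x) φ(x) dx = ∫_0^2 (4*x*sin(π*x/2)) dx. Term by term:
  ∫_0^2 4*x*sin(π*x/2) dx = 16/π.
So RHS = -∫_0^2 v(x) φ(x) dx = -16/π.
LHS − RHS = 8/π ≠ 0, so the identity fails.
(For a valid weak derivative the identity must hold for EVERY test function, in particular this one. The failure shows v is NOT the weak derivative of u.)
Correct weak derivative would be u'(x) = 2*x.


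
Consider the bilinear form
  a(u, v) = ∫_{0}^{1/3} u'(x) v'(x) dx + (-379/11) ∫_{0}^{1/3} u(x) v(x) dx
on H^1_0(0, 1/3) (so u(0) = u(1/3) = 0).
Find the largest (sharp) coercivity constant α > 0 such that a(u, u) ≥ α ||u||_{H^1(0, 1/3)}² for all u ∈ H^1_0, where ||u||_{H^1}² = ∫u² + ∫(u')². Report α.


α = (-379 + 99*π^2)/(11*(1 + 9*π^2))

Coercivity of a(·,·) on H^1_0(0, 1/3) means a(u, u) ≥ α ||u||_{H^1}² for every u ∈ H^1_0.
The interval has length L = 1/3, and Poincaré/coercivity depend only on L. Here a(u, u) = ∫(u')² + (-379/11)·∫u².
Here c = -379/11 < 0 with |c| < (π/L)² = 9*π^2, so coercivity still holds. The condition a(u,u) ≥ α||u||_{H^1}² reads (1−α)∫(u')² ≥ (α−c)∫u². Any admissible α is ≤ 1 (rapidly oscillating u have ∫u²/∫(u')² → 0), and α = 1 would force 0 ≥ (1−c)∫u², impossible since c < 1; so 1−α > 0. By the sharp Poincaré inequality on H^1_0 of an interval of length L, ∫(u')² ≥ (π/L)²∫u² with equality for the first sine mode sin(π(x−x₀)/L) (x₀ the left endpoint), so the inequality holds for all u iff (1−α)(π/L)² ≥ α − c, i.e. α ≤ ((π/L)² + c)/((π/L)² + 1) = (1 + c(L/π)²)/(1 + (L/π)²). (Direct route, valid since c ≤ 0: Poincaré gives c∫u² ≥ c(L/π)²∫(u')², so a(u,u) ≥ (1 + c(L/π)²)∫(u')², while ||u||_{H^1}² ≤ (1 + (L/π)²)∫(u')²; dividing yields the same α.) With (π/L)² = 9*π^2 and c = -379/11, the largest admissible constant is α = ((π/L)² + c)/((π/L)² + 1).
Simplifying, α = (-379 + 99*π^2)/(11*(1 + 9*π^2)).


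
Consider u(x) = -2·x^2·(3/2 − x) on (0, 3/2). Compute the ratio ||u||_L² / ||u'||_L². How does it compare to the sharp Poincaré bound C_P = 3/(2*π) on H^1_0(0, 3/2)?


||u||_L² / ||u'||_L² = 3*sqrt(14)/28 < C_P = 3/(2*π).

u(x) = -2·x^2·(3/2 − x), so u'(x) = 6*x*(x - 1).
u(x) = -2·x^2·(3/2 − x) vanishes at x = 0 and x = 3/2, so u ∈ H^1_0(0, 3/2). Differentiate via the product rule and integrate the resulting polynomials term by term.
  ∫_0^3/2 u² dx = ∫_0^3/2 (4*x^6 - 12*x^5 + 9*x^4) dx. Term by term:
    ∫_0^3/2 4*x^6 dx = 2187/224;  ∫_0^3/2 -12*x^5 dx = -729/32;  ∫_0^3/2 9*x^4 dx = 2187/160.
  Sum: 2187/224 − 729/32 + 2187/160 = 729/1120.
  ∫_0^3/2 (u')² dx = ∫_0^3/2 (36*x^4 - 72*x^3 + 36*x^2) dx. Term by term:
    ∫_0^3/2 36*x^4 dx = 2187/40;  ∫_0^3/2 -72*x^3 dx = -729/8;  ∫_0^3/2 36*x^2 dx = 81/2.
  Sum: 2187/40 − 729/8 + 81/2 = 81/20.
∫_0^3/2 u² dx = 729/1120, so ||u||_L² = 27*sqrt(70)/280.
∫_0^3/2 (u')² dx = 81/20, so ||u'||_L² = 9*sqrt(5)/10.
Ratio ||u||_L² / ||u'||_L² = 3*sqrt(14)/28.
Sharp Poincaré constant on H^1_0(0, 3/2) is C_P = L/π = 3/(2*π), achieved by sin(2*π/3·x).
A polynomial bump cannot attain the sharp Poincaré constant (only the first sine eigenfunction does), so the ratio is strictly less than C_P, consistent with ||u||_L² ≤ C_P ||u'||_L².


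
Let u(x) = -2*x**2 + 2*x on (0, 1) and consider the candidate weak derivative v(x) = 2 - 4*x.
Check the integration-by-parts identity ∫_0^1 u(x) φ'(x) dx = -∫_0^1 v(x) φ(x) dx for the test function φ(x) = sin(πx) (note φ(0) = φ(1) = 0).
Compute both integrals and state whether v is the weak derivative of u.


LHS = 0, RHS = 0. Yes, v = u' weakly.

u(x) = -2*x**2 + 2*x, classical derivative u'(x) = 2 - 4*x.
φ(x) = sin(πx), so φ'(x) = π*cos(π*x).
Note φ(0) = φ(1) = 0, so the boundary term u·φ vanishes.
LHS = ∫_0^1 u(x) φ'(x) dx = ∫_0^1 (-2*π*x^2*cos(π*x) + 2*π*x*cos(π*x)) dx. Term by term:
  ∫_0^1 -2*π*x^2*cos(π*x) dx = 4/π;  ∫_0^1 2*π*x*cos(π*x) dx = -4/π.
Sum: 4/π − 4/π = 0.
So LHS = 0.
∫_0^1 v(x) φ(x) dx = ∫_0^1 (-4*x*sin(π*x) + 2*sin(π*x)) dx. Term by term:
  ∫_0^1 2*sin(π*x) dx = 4/π;  ∫_0^1 -4*x*sin(π*x) dx = -4/π.
Sum: 4/π − 4/π = 0.
So RHS = -∫_0^1 v(x) φ(x) dx = 0.
LHS = RHS, so the identity holds for this test φ.
Moreover u is smooth here and v(x) = u'(x) = 2 - 4*x pointwise, so the identity holds for every test function. Hence v is the weak derivative of u.


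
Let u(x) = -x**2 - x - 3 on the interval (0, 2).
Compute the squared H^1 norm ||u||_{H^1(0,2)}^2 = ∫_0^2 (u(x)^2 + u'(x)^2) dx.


||u||_{H^1}^2 = 1256/15

The H^1 norm (squared) on an interval (0, L) is
  ||u||_{H^1}^2 = ∫_0^L u(x)^2 dx + ∫_0^L u'(x)^2 dx.
Compute u'(x) = -2*x - 1.
Then u(x)^2 = x**4 + 2*x**3 + 7*x**2 + 6*x + 9 and u'(x)^2 = 4*x**2 + 4*x + 1.
Integrate each monomial from 0 to 2 using ∫_0^2 c·x^n dx = c·2^(n+1)/(n+1):
  ∫_0^2 u(x)^2 dx = ∫_0^2 (x^4 + 2*x^3 + 7*x^2 + 6*x + 9) dx. Term by term:
    ∫_0^2 x^4 dx = 32/5;  ∫_0^2 2*x^3 dx = 8;  ∫_0^2 7*x^2 dx = 56/3;
    ∫_0^2 6*x dx = 12;  ∫_0^2 9 dx = 18.
  Sum: 32/5 + 8 + 56/3 + 12 + 18 = 946/15.
  ∫_0^2 u'(x)^2 dx = ∫_0^2 (4*x^2 + 4*x + 1) dx. Term by term:
    ∫_0^2 4*x^2 dx = 32/3;  ∫_0^2 4*x dx = 8;  ∫_0^2 1 dx = 2.
  Sum: 32/3 + 8 + 2 = 62/3.
Adding: ||u||_{H^1}^2 = 946/15 + 62/3 = 1256/15.


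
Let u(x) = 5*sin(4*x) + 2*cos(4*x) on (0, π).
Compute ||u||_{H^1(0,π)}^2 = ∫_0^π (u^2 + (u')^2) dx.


||u||_{H^1(0,π)}^2 = 493*π/2

u'(x) = -8*sin(4*x) + 20*cos(4*x).
Expand u² and (u')² and integrate term by term on (0, π), using: for integers n ≥ 1, ∫_0^π sin²(nx) dx = ∫_0^π cos²(nx) dx = π/2; for n ≠ n', ∫_0^π sin(nx)sin(n'x) dx = ∫_0^π cos(nx)cos(n'x) dx = 0; and by product-to-sum, ∫_0^π sin(nx)cos(n'x) dx = ½∫_0^π [sin((n+n')x) + sin((n−n')x)] dx, which is 0 when n+n' is even and 2n/(n²−n'²) when n+n' is odd (it need not vanish on (0, π)).
  u² squared terms: (2)²·∫cos(4x)² dx = 4·π/2 = 2*π;  (5)²·∫sin(4x)² dx = 25·π/2 = 25*π/2.
  u² cross terms: 2·(2)·(5)·∫cos(4x)·sin(4x) dx = 20·(0) = 0.
  So ∫_0^π u² dx = 2*π + 25*π/2 + 0 = 29*π/2.
  (u')² squared terms: (-8)²·∫sin(4x)² dx = 64·π/2 = 32*π;  (20)²·∫cos(4x)² dx = 400·π/2 = 200*π.
  (u')² cross terms: 2·(-8)·(20)·∫sin(4x)·cos(4x) dx = -320·(0) = 0.
  So ∫_0^π (u')² dx = 32*π + 200*π + 0 = 232*π.
||u||_{H^1}^2 = (29*π/2) + (232*π) = 493*π/2.


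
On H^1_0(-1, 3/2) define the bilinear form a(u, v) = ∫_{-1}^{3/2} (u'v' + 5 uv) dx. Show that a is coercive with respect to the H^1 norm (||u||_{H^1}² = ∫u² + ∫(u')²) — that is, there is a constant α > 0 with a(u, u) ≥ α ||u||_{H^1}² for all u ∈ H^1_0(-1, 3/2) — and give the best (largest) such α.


α = 1

Coercivity of a(·,·) on H^1_0(-1, 3/2) means a(u, u) ≥ α ||u||_{H^1}² for every u ∈ H^1_0.
The interval has length L = 5/2, and Poincaré/coercivity depend only on L. Here a(u, u) = ∫(u')² + (5)·∫u².
Here c = 5 ≥ 1, so a(u,u) = ∫(u')² + c∫u² ≥ ∫(u')² + ∫u² = ||u||_{H^1}², i.e. α = 1 works. No larger α is possible: a(u,u) ≥ α||u||_{H^1}² means (1−α)∫(u')² ≥ (α−c)∫u², and for the modes u_n = sin(nπ(x−x₀)/L) (x₀ the left endpoint) one has ∫u_n²/∫(u_n')² = (L/(nπ))² → 0, so a(u_n,u_n)/||u_n||_{H^1}² → 1. Hence the optimal constant is α = 1.
Therefore α = 1.


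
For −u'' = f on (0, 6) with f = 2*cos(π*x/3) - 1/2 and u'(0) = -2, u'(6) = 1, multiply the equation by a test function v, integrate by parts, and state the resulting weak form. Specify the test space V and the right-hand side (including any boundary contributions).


V = H^1(0, 6) (v unrestricted at boundary; u is determined up to an additive constant); weak form: ∫_0^6 u'v' dx = ∫_0^6 (2*cos(π*x/3) - 1/2) v dx + v(6) + 2·v(0) for all v ∈ V.

Multiply both sides by a test function v and integrate from 0 to 6:
  ∫_0^6 −u''(x) v(x) dx = ∫_0^6 f(x) v(x) dx.
Integrate the LHS by parts once:
  ∫_0^6 −u'' v dx = −[u'(x) v(x)]_0^6 + ∫_0^6 u'(x) v'(x) dx.
Thus ∫_0^6 u'(x) v'(x) dx = ∫_0^6 f(x) v(x) dx + [u'(x) v(x)]_0^6.
Choose V so that boundary terms are either known or forced to vanish.
u has inhomogeneous Neumann u'(0) = -2, u'(6) = 1. [u' v]_0^6 = (1)·v(6) − (-2)·v(0) = v(6) + 2·v(0). Take V = H^1(0, 6); boundary term becomes part of RHS.
Weak formulation: find u (satisfying any essential BC) such that ∫_0^6 u'(x) v'(x) dx = ∫_0^6 f v dx + v(6) + 2·v(0) for all v ∈ V (Neumann data are natural BCs: they enter the RHS as boundary terms).
Substituting f(x) = 2*cos(π*x/3) - 1/2, the right-hand side is ∫_0^6 (2*cos(π*x/3) - 1/2) v dx + v(6) + 2·v(0).
Compatibility check (pure Neumann): taking v ≡ 1 ∈ V gives 0 = ∫_0^6 f dx + (1) − (-2), i.e. ∫_0^6 f dx must equal u'(0) − u'(6) = -3. Indeed ∫_0^6 (2*cos(π*x/3) - 1/2) dx = -3, so the data are compatible. The solution is then unique only up to an additive constant (fix it e.g. by requiring ∫_0^6 u dx = 0).


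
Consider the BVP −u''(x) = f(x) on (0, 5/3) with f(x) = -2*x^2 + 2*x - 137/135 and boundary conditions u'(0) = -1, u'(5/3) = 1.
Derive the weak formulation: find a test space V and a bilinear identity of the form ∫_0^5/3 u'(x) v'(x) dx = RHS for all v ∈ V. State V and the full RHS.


V = H^1(0, 5/3) (v unrestricted at boundary; u is determined up to an additive constant); weak form: ∫_0^5/3 u'v' dx = ∫_0^5/3 (-2*x^2 + 2*x - 137/135) v dx + v(5/3) + v(0) for all v ∈ V.

Multiply both sides by a test function v and integrate from 0 to 5/3:
  ∫_0^5/3 −u''(x) v(x) dx = ∫_0^5/3 f(x) v(x) dx.
Integrate the LHS by parts once:
  ∫_0^5/3 −u'' v dx = −[u'(x) v(x)]_0^5/3 + ∫_0^5/3 u'(x) v'(x) dx.
Thus ∫_0^5/3 u'(x) v'(x) dx = ∫_0^5/3 f(x) v(x) dx + [u'(x) v(x)]_0^5/3.
Choose V so that boundary terms are either known or forced to vanish.
u has inhomogeneous Neumann u'(0) = -1, u'(5/3) = 1. [u' v]_0^5/3 = (1)·v(5/3) − (-1)·v(0) = v(5/3) + v(0). Take V = H^1(0, 5/3); boundary term becomes part of RHS.
Weak formulation: find u (satisfying any essential BC) such that ∫_0^5/3 u'(x) v'(x) dx = ∫_0^5/3 f v dx + v(5/3) + v(0) for all v ∈ V (Neumann data are natural BCs: they enter the RHS as boundary terms).
Substituting f(x) = -2*x^2 + 2*x - 137/135, the right-hand side is ∫_0^5/3 (-2*x^2 + 2*x - 137/135) v dx + v(5/3) + v(0).
Compatibility check (pure Neumann): taking v ≡ 1 ∈ V gives 0 = ∫_0^5/3 f dx + (1) − (-1), i.e. ∫_0^5/3 f dx must equal u'(0) − u'(5/3) = -2. Indeed ∫_0^5/3 (-2*x^2 + 2*x - 137/135) dx = -2, so the data are compatible. The solution is then unique only up to an additive constant (fix it e.g. by requiring ∫_0^5/3 u dx = 0).


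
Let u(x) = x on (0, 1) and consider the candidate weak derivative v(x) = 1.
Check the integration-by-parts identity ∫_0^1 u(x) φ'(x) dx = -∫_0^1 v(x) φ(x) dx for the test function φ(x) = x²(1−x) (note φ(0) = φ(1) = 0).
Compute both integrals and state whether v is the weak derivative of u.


LHS = -1/12, RHS = -1/12. Yes, v = u' weakly.

u(x) = x, classical derivative u'(x) = 1.
φ(x) = x²(1−x), so φ'(x) = x*(2 - 3*x).
Note φ(0) = φ(1) = 0, so the boundary term u·φ vanishes.
LHS = ∫_0^1 u(x) φ'(x) dx = ∫_0^1 (-3*x^3 + 2*x^2) dx. Term by term:
  ∫_0^1 -3*x^3 dx = -3/4;  ∫_0^1 2*x^2 dx = 2/3.
Sum: -3/4 + 2/3 = -1/12.
So LHS = -1/12.
∫_0^1 v(x) φ(x) dx = ∫_0^1 (-x^3 + x^2) dx. Term by term:
  ∫_0^1 -x^3 dx = -1/4;  ∫_0^1 x^2 dx = 1/3.
Sum: -1/4 + 1/3 = 1/12.
So RHS = -∫_0^1 v(x) φ(x) dx = -1/12.
LHS = RHS, so the identity holds for this test φ.
Moreover u is smooth here and v(x) = u'(x) = 1 pointwise, so the identity holds for every test function. Hence v is the weak derivative of u.


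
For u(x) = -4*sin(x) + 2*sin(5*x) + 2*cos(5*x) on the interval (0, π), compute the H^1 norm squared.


||u||_{H^1(0,π)}^2 = 120*π

u'(x) = -10*sin(5*x) - 4*cos(x) + 10*cos(5*x).
Expand u² and (u')² and integrate term by term on (0, π), using: for integers n ≥ 1, ∫_0^π sin²(nx) dx = ∫_0^π cos²(nx) dx = π/2; for n ≠ n', ∫_0^π sin(nx)sin(n'x) dx = ∫_0^π cos(nx)cos(n'x) dx = 0; and by product-to-sum, ∫_0^π sin(nx)cos(n'x) dx = ½∫_0^π [sin((n+n')x) + sin((n−n')x)] dx, which is 0 when n+n' is even and 2n/(n²−n'²) when n+n' is odd (it need not vanish on (0, π)).
  u² squared terms: (-4)²·∫sin(x)² dx = 16·π/2 = 8*π;  (2)²·∫cos(5x)² dx = 4·π/2 = 2*π;  (2)²·∫sin(5x)² dx = 4·π/2 = 2*π.
  u² cross terms: 2·(-4)·(2)·∫sin(x)·cos(5x) dx = -16·(0) = 0;  2·(-4)·(2)·∫sin(x)·sin(5x) dx = -16·(0) = 0;  2·(2)·(2)·∫cos(5x)·sin(5x) dx = 8·(0) = 0.
  So ∫_0^π u² dx = 8*π + 2*π + 2*π + 0 + 0 + 0 = 12*π.
  (u')² squared terms: (-10)²·∫sin(5x)² dx = 100·π/2 = 50*π;  (-4)²·∫cos(x)² dx = 16·π/2 = 8*π;  (10)²·∫cos(5x)² dx = 100·π/2 = 50*π.
  (u')² cross terms: 2·(-10)·(-4)·∫sin(5x)·cos(x) dx = 80·(0) = 0;  2·(-10)·(10)·∫sin(5x)·cos(5x) dx = -200·(0) = 0;  2·(-4)·(10)·∫cos(x)·cos(5x) dx = -80·(0) = 0.
  So ∫_0^π (u')² dx = 50*π + 8*π + 50*π + 0 + 0 + 0 = 108*π.
||u||_{H^1}^2 = (12*π) + (108*π) = 120*π.
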